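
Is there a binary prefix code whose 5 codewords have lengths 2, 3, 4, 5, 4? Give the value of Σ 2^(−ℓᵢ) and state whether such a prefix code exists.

0.53125; yes

With common denominator 2^5 = 32: Σ 2^(−ℓᵢ) = 8/32 + 4/32 + 2/32 + 1/32 + 2/32 = 17/32 = 0.53125.
Kraft's inequality requires Σ ≤ 1; here Σ = 0.53125 ≤ 1, so such a prefix code exists.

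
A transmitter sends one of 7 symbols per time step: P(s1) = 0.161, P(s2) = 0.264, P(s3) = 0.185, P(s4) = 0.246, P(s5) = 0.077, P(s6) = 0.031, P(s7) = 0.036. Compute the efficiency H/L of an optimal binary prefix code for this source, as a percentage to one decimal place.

Entropy H = −Σ p log₂ p ≈ 2.4924 bits.
Huffman merges: 31/1000+9/250→67/1000; 67/1000+77/1000→18/125; 18/125+161/1000→61/200; 37/200+123/500→431/1000; 33/125+61/200→569/1000; 431/1000+569/1000→1. L = 629/250 ≈ 2.5160.
Efficiency = H/L = 2.4924/2.5160 = 99.1%.

99.1%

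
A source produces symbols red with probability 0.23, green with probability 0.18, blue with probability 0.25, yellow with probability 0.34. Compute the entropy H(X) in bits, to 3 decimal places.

H = −Σ pᵢ log₂ pᵢ.
−0.23·log₂(0.23) = 0.4877
−0.18·log₂(0.18) = 0.4453
−0.25·log₂(0.25) = 0.5000
−0.34·log₂(0.34) = 0.5292
Sum ≈ 1.9621 → 1.962 bits.

1.962 bits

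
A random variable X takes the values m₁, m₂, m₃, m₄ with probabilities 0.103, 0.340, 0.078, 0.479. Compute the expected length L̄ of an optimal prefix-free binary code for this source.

Repeatedly combine the two least-probable nodes; the expected code length is the sum of the merged weights.
merge 39/500 + 103/1000 → 181/1000
merge 181/1000 + 17/50 → 521/1000
merge 479/1000 + 521/1000 → 1
L = 181/1000 + 521/1000 + 1 = 851/500 = 1.702 bits/symbol.

1.702 bits/symbol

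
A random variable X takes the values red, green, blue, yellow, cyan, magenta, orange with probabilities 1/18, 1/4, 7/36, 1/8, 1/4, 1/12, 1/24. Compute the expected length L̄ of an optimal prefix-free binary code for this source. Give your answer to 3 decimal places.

2.583 bits/symbol

Repeatedly combine the two least-probable nodes; the expected code length is the sum of the merged weights.
merge 1/24 + 1/18 → 7/72
merge 1/12 + 7/72 → 13/72
merge 1/8 + 13/72 → 11/36
merge 7/36 + 1/4 → 4/9
merge 1/4 + 11/36 → 5/9
merge 4/9 + 5/9 → 1
L = 7/72 + 13/72 + 11/36 + 4/9 + 5/9 + 1 = 31/12 ≈ 2.583 bits/symbol.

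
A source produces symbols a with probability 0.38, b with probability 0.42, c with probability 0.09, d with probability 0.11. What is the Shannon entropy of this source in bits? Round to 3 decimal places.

1.719 bits

H = −Σ pᵢ log₂ pᵢ.
−0.38·log₂(0.38) = 0.5305
−0.42·log₂(0.42) = 0.5256
−0.09·log₂(0.09) = 0.3127
−0.11·log₂(0.11) = 0.3503
Sum ≈ 1.7190 → 1.719 bits.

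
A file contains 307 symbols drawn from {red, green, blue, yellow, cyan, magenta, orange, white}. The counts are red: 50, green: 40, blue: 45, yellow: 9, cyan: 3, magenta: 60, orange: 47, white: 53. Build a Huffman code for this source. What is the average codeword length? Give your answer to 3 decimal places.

2.840 bits/symbol

Probabilities are the counts divided by 307.
Repeatedly combine the two least-probable nodes; the expected code length is the sum of the merged weights.
merge 3/307 + 9/307 → 12/307
merge 12/307 + 40/307 → 52/307
merge 45/307 + 47/307 → 92/307
merge 50/307 + 52/307 → 102/307
merge 53/307 + 60/307 → 113/307
merge 92/307 + 102/307 → 194/307
merge 113/307 + 194/307 → 1
L = 12/307 + 52/307 + 92/307 + 102/307 + 113/307 + 194/307 + 1 = 872/307 ≈ 2.840 bits/symbol.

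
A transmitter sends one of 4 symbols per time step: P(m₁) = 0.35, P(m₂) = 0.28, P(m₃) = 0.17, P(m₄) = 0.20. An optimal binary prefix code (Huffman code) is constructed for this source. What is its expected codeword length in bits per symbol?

Repeatedly combine the two least-probable nodes; the expected code length is the sum of the merged weights.
merge 17/100 + 1/5 → 37/100
merge 7/25 + 7/20 → 63/100
merge 37/100 + 63/100 → 1
L = 37/100 + 63/100 + 1 = 2 bits/symbol.

2 bits/symbol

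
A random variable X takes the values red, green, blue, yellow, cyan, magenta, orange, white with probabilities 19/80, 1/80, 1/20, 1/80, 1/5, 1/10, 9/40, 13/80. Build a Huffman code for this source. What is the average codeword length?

2.6125 bits/symbol

Repeatedly combine the two least-probable nodes; the expected code length is the sum of the merged weights.
merge 1/80 + 1/80 → 1/40
merge 1/40 + 1/20 → 3/40
merge 3/40 + 1/10 → 7/40
merge 13/80 + 7/40 → 27/80
merge 1/5 + 9/40 → 17/40
merge 19/80 + 27/80 → 23/40
merge 17/40 + 23/40 → 1
L = 1/40 + 3/40 + 7/40 + 27/80 + 17/40 + 23/40 + 1 = 209/80 = 2.6125 bits/symbol.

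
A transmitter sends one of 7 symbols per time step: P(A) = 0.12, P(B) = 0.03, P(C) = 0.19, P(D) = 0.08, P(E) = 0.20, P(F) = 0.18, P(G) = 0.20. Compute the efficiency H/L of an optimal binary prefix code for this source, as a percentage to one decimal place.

Entropy H = −Σ p log₂ p ≈ 2.6396 bits.
Huffman merges: 3/100+2/25→11/100; 11/100+3/25→23/100; 9/50+19/100→37/100; 1/5+1/5→2/5; 23/100+37/100→3/5; 2/5+3/5→1. L = 271/100 ≈ 2.7100.
Efficiency = H/L = 2.6396/2.7100 = 97.4%.

97.4%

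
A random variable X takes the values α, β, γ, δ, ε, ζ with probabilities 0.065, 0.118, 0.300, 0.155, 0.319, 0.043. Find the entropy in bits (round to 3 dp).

H = −Σ pᵢ log₂ pᵢ.
−0.065·log₂(0.065) = 0.2563
−0.118·log₂(0.118) = 0.3638
−0.300·log₂(0.300) = 0.5211
−0.155·log₂(0.155) = 0.4169
−0.319·log₂(0.319) = 0.5258
−0.043·log₂(0.043) = 0.1952
Sum ≈ 2.2791 → 2.279 bits.

2.279 bits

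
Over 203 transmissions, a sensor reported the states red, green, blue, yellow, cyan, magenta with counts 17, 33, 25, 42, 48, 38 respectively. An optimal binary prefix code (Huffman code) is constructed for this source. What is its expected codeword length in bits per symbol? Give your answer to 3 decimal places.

2.557 bits/symbol

Probabilities are the counts divided by 203.
Repeatedly combine the two least-probable nodes; the expected code length is the sum of the merged weights.
merge 17/203 + 25/203 → 6/29
merge 33/203 + 38/203 → 71/203
merge 6/29 + 6/29 → 12/29
merge 48/203 + 71/203 → 17/29
merge 12/29 + 17/29 → 1
L = 6/29 + 71/203 + 12/29 + 17/29 + 1 = 519/203 ≈ 2.557 bits/symbol.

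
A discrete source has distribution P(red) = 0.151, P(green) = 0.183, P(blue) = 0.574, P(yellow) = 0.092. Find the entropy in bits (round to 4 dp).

1.6366 bits

H = −Σ pᵢ log₂ pᵢ.
−0.151·log₂(0.151) = 0.4118
−0.183·log₂(0.183) = 0.4484
−0.574·log₂(0.574) = 0.4597
−0.092·log₂(0.092) = 0.3167
Sum ≈ 1.6366 → 1.6366 bits.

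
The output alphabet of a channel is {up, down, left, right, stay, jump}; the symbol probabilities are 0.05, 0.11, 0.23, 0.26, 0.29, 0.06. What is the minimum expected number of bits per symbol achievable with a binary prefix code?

Repeatedly combine the two least-probable nodes; the expected code length is the sum of the merged weights.
merge 1/20 + 3/50 → 11/100
merge 11/100 + 11/100 → 11/50
merge 11/50 + 23/100 → 9/20
merge 13/50 + 29/100 → 11/20
merge 9/20 + 11/20 → 1
L = 11/100 + 11/50 + 9/20 + 11/20 + 1 = 233/100 = 2.33 bits/symbol.

2.33 bits/symbol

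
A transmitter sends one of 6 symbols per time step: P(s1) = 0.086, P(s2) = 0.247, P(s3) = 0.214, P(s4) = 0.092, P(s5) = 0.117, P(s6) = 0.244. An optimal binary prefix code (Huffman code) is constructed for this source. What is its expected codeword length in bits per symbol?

Repeatedly combine the two least-probable nodes; the expected code length is the sum of the merged weights.
merge 43/500 + 23/250 → 89/500
merge 117/1000 + 89/500 → 59/200
merge 107/500 + 61/250 → 229/500
merge 247/1000 + 59/200 → 271/500
merge 229/500 + 271/500 → 1
L = 89/500 + 59/200 + 229/500 + 271/500 + 1 = 2473/1000 = 2.473 bits/symbol.

2.473 bits/symbol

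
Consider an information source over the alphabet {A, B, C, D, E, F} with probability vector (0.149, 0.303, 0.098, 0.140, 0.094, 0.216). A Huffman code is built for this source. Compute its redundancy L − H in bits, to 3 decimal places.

0.026 bits

Entropy H = −Σ p log₂ p ≈ 2.4549 bits.
Huffman merges: 47/500+49/500→24/125; 7/50+149/1000→289/1000; 24/125+27/125→51/125; 289/1000+303/1000→74/125; 51/125+74/125→1. L = 2481/1000 ≈ 2.4810.
L − H = 2.4810 − 2.4549 = 0.026 bits.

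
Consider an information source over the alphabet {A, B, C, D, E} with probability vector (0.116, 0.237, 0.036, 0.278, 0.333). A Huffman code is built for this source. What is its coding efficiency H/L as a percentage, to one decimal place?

96.1%

Entropy H = −Σ p log₂ p ≈ 2.0671 bits.
Huffman merges: 9/250+29/250→19/125; 19/125+237/1000→389/1000; 139/500+333/1000→611/1000; 389/1000+611/1000→1. L = 269/125 ≈ 2.1520.
Efficiency = H/L = 2.0671/2.1520 = 96.1%.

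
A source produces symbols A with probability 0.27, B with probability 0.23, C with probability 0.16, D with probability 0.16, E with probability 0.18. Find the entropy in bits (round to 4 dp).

2.2890 bits

H = −Σ pᵢ log₂ pᵢ.
−0.27·log₂(0.27) = 0.5100
−0.23·log₂(0.23) = 0.4877
−0.16·log₂(0.16) = 0.4230
−0.16·log₂(0.16) = 0.4230
−0.18·log₂(0.18) = 0.4453
Sum ≈ 2.2890 → 2.2890 bits.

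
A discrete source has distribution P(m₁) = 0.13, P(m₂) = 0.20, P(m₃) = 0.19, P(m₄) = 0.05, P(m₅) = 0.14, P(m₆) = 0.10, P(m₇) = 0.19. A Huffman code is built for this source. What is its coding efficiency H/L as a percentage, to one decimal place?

97.9%

Entropy H = −Σ p log₂ p ≈ 2.7029 bits.
Huffman merges: 1/20+1/10→3/20; 13/100+7/50→27/100; 3/20+19/100→17/50; 19/100+1/5→39/100; 27/100+17/50→61/100; 39/100+61/100→1. L = 69/25 ≈ 2.7600.
Efficiency = H/L = 2.7029/2.7600 = 97.9%.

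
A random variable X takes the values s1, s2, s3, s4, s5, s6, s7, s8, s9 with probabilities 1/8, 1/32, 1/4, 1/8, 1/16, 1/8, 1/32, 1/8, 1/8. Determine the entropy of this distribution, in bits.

2.9375 bits

Each probability is a power of 1/2, so log₂(1/p) is an integer.
H = Σ p·log₂(1/p) = 1/8·3 + 1/32·5 + 1/4·2 + 1/8·3 + 1/16·4 + 1/8·3 + 1/32·5 + 1/8·3 + 1/8·3 = 2.9375 bits.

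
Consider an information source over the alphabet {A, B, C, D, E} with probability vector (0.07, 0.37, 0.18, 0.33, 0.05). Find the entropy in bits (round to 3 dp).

H = −Σ pᵢ log₂ pᵢ.
−0.07·log₂(0.07) = 0.2686
−0.37·log₂(0.37) = 0.5307
−0.18·log₂(0.18) = 0.4453
−0.33·log₂(0.33) = 0.5278
−0.05·log₂(0.05) = 0.2161
Sum ≈ 1.9885 → 1.989 bits.

1.989 bits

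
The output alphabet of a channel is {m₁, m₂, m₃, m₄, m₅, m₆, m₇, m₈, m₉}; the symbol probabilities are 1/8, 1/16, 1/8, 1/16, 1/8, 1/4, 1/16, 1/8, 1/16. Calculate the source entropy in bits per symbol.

Each probability is a power of 1/2, so log₂(1/p) is an integer.
H = Σ p·log₂(1/p) = 1/8·3 + 1/16·4 + 1/8·3 + 1/16·4 + 1/8·3 + 1/4·2 + 1/16·4 + 1/8·3 + 1/16·4 = 3 bits.

3 bits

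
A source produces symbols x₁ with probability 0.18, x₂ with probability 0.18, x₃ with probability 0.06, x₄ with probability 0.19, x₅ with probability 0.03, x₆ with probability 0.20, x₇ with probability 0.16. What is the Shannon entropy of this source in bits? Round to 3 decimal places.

2.629 bits

H = −Σ pᵢ log₂ pᵢ.
−0.18·log₂(0.18) = 0.4453
−0.18·log₂(0.18) = 0.4453
−0.06·log₂(0.06) = 0.2435
−0.19·log₂(0.19) = 0.4552
−0.03·log₂(0.03) = 0.1518
−0.20·log₂(0.20) = 0.4644
−0.16·log₂(0.16) = 0.4230
Sum ≈ 2.6285 → 2.629 bits.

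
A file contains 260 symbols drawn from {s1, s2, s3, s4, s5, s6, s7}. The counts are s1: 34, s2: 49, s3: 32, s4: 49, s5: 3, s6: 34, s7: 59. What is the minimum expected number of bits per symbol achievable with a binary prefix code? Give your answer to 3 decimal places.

2.719 bits/symbol

Probabilities are the counts divided by 260.
Repeatedly combine the two least-probable nodes; the expected code length is the sum of the merged weights.
merge 3/260 + 8/65 → 7/52
merge 17/130 + 17/130 → 17/65
merge 7/52 + 49/260 → 21/65
merge 49/260 + 59/260 → 27/65
merge 17/65 + 21/65 → 38/65
merge 27/65 + 38/65 → 1
L = 7/52 + 17/65 + 21/65 + 27/65 + 38/65 + 1 = 707/260 ≈ 2.719 bits/symbol.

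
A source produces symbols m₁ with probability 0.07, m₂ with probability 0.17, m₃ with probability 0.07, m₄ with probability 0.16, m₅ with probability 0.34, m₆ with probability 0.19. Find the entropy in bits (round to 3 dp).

2.379 bits

H = −Σ pᵢ log₂ pᵢ.
−0.07·log₂(0.07) = 0.2686
−0.17·log₂(0.17) = 0.4346
−0.07·log₂(0.07) = 0.2686
−0.16·log₂(0.16) = 0.4230
−0.34·log₂(0.34) = 0.5292
−0.19·log₂(0.19) = 0.4552
Sum ≈ 2.3791 → 2.379 bits.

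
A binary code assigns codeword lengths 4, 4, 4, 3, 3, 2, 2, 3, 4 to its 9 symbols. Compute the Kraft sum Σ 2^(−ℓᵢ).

1.125

With common denominator 2^4 = 16: Σ 2^(−ℓᵢ) = 1/16 + 1/16 + 1/16 + 2/16 + 2/16 + 4/16 + 4/16 + 2/16 + 1/16 = 18/16 = 1.125.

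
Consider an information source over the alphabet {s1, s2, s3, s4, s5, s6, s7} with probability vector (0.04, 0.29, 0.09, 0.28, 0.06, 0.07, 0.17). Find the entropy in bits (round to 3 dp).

H = −Σ pᵢ log₂ pᵢ.
−0.04·log₂(0.04) = 0.1858
−0.29·log₂(0.29) = 0.5179
−0.09·log₂(0.09) = 0.3127
−0.28·log₂(0.28) = 0.5142
−0.06·log₂(0.06) = 0.2435
−0.07·log₂(0.07) = 0.2686
−0.17·log₂(0.17) = 0.4346
Sum ≈ 2.4772 → 2.477 bits.

2.477 bits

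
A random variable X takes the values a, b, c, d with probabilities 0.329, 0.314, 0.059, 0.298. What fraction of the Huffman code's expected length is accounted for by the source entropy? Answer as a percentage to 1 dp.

Entropy H = −Σ p log₂ p ≈ 1.8138 bits.
Huffman merges: 59/1000+149/500→357/1000; 157/500+329/1000→643/1000; 357/1000+643/1000→1. L = 2 ≈ 2.0000.
Efficiency = H/L = 1.8138/2.0000 = 90.7%.

90.7%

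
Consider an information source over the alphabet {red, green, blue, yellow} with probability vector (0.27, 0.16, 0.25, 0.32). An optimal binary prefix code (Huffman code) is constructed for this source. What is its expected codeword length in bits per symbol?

2 bits/symbol

Repeatedly combine the two least-probable nodes; the expected code length is the sum of the merged weights.
merge 4/25 + 1/4 → 41/100
merge 27/100 + 8/25 → 59/100
merge 41/100 + 59/100 → 1
L = 41/100 + 59/100 + 1 = 2 bits/symbol.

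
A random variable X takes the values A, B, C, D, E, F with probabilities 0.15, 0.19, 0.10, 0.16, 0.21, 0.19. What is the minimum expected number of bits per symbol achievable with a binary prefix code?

Repeatedly combine the two least-probable nodes; the expected code length is the sum of the merged weights.
merge 1/10 + 3/20 → 1/4
merge 4/25 + 19/100 → 7/20
merge 19/100 + 21/100 → 2/5
merge 1/4 + 7/20 → 3/5
merge 2/5 + 3/5 → 1
L = 1/4 + 7/20 + 2/5 + 3/5 + 1 = 13/5 = 2.6 bits/symbol.

2.6 bits/symbol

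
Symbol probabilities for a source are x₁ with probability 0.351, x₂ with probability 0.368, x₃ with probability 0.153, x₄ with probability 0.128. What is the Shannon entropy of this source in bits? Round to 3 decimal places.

1.855 bits

H = −Σ pᵢ log₂ pᵢ.
−0.351·log₂(0.351) = 0.5302
−0.368·log₂(0.368) = 0.5307
−0.153·log₂(0.153) = 0.4144
−0.128·log₂(0.128) = 0.3796
Sum ≈ 1.8549 → 1.855 bits.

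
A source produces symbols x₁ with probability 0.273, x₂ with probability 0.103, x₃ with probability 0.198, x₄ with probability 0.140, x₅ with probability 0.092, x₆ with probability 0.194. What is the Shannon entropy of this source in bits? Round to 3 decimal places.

H = −Σ pᵢ log₂ pᵢ.
−0.273·log₂(0.273) = 0.5113
−0.103·log₂(0.103) = 0.3378
−0.198·log₂(0.198) = 0.4626
−0.140·log₂(0.140) = 0.3971
−0.092·log₂(0.092) = 0.3167
−0.194·log₂(0.194) = 0.4590
Sum ≈ 2.4845 → 2.484 bits.

2.484 bits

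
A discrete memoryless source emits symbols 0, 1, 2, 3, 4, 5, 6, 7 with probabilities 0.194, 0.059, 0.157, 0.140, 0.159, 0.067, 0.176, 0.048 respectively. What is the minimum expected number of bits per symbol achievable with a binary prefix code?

Repeatedly combine the two least-probable nodes; the expected code length is the sum of the merged weights.
merge 6/125 + 59/1000 → 107/1000
merge 67/1000 + 107/1000 → 87/500
merge 7/50 + 157/1000 → 297/1000
merge 159/1000 + 87/500 → 333/1000
merge 22/125 + 97/500 → 37/100
merge 297/1000 + 333/1000 → 63/100
merge 37/100 + 63/100 → 1
L = 107/1000 + 87/500 + 297/1000 + 333/1000 + 37/100 + 63/100 + 1 = 2911/1000 = 2.911 bits/symbol.

2.911 bits/symbol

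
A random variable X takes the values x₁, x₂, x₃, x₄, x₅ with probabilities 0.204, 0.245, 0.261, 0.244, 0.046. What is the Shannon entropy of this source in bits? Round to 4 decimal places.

2.1717 bits

H = −Σ pᵢ log₂ pᵢ.
−0.204·log₂(0.204) = 0.4678
−0.245·log₂(0.245) = 0.4971
−0.261·log₂(0.261) = 0.5058
−0.244·log₂(0.244) = 0.4966
−0.046·log₂(0.046) = 0.2043
Sum ≈ 2.1717 → 2.1717 bits.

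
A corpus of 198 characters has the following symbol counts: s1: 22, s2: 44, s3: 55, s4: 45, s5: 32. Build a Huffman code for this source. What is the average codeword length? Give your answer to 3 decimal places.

Probabilities are the counts divided by 198.
Repeatedly combine the two least-probable nodes; the expected code length is the sum of the merged weights.
merge 1/9 + 16/99 → 3/11
merge 2/9 + 5/22 → 89/198
merge 3/11 + 5/18 → 109/198
merge 89/198 + 109/198 → 1
L = 3/11 + 89/198 + 109/198 + 1 = 25/11 ≈ 2.273 bits/symbol.

2.273 bits/symbol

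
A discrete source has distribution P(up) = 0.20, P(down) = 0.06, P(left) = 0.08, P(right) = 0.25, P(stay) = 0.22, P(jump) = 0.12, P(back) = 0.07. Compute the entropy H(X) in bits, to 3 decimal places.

2.616 bits

H = −Σ pᵢ log₂ pᵢ.
−0.20·log₂(0.20) = 0.4644
−0.06·log₂(0.06) = 0.2435
−0.08·log₂(0.08) = 0.2915
−0.25·log₂(0.25) = 0.5000
−0.22·log₂(0.22) = 0.4806
−0.12·log₂(0.12) = 0.3671
−0.07·log₂(0.07) = 0.2686
Sum ≈ 2.6156 → 2.616 bits.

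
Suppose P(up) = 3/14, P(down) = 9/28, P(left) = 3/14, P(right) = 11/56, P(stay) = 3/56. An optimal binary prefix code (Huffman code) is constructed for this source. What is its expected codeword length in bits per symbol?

Repeatedly combine the two least-probable nodes; the expected code length is the sum of the merged weights.
merge 3/56 + 11/56 → 1/4
merge 3/14 + 3/14 → 3/7
merge 1/4 + 9/28 → 4/7
merge 3/7 + 4/7 → 1
L = 1/4 + 3/7 + 4/7 + 1 = 9/4 = 2.25 bits/symbol.

2.25 bits/symbol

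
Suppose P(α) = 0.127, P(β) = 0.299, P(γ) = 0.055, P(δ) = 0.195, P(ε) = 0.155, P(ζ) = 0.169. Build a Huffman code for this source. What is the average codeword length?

2.506 bits/symbol

Repeatedly combine the two least-probable nodes; the expected code length is the sum of the merged weights.
merge 11/200 + 127/1000 → 91/500
merge 31/200 + 169/1000 → 81/250
merge 91/500 + 39/200 → 377/1000
merge 299/1000 + 81/250 → 623/1000
merge 377/1000 + 623/1000 → 1
L = 91/500 + 81/250 + 377/1000 + 623/1000 + 1 = 1253/500 = 2.506 bits/symbol.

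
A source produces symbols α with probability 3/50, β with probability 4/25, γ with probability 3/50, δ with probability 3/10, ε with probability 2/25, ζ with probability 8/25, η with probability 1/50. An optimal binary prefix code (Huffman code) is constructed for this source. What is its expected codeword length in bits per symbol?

2.44 bits/symbol

Repeatedly combine the two least-probable nodes; the expected code length is the sum of the merged weights.
merge 1/50 + 3/50 → 2/25
merge 3/50 + 2/25 → 7/50
merge 2/25 + 7/50 → 11/50
merge 4/25 + 11/50 → 19/50
merge 3/10 + 8/25 → 31/50
merge 19/50 + 31/50 → 1
L = 2/25 + 7/50 + 11/50 + 19/50 + 31/50 + 1 = 61/25 = 2.44 bits/symbol.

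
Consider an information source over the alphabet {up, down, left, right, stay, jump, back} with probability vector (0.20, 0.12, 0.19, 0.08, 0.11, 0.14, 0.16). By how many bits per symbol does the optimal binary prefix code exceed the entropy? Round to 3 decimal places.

Entropy H = −Σ p log₂ p ≈ 2.7486 bits.
Huffman merges: 2/25+11/100→19/100; 3/25+7/50→13/50; 4/25+19/100→7/20; 19/100+1/5→39/100; 13/50+7/20→61/100; 39/100+61/100→1. L = 14/5 ≈ 2.8000.
L − H = 2.8000 − 2.7486 = 0.051 bits.

0.051 bits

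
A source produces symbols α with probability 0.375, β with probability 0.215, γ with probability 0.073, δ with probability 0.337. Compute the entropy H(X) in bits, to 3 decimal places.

H = −Σ pᵢ log₂ pᵢ.
−0.375·log₂(0.375) = 0.5306
−0.215·log₂(0.215) = 0.4768
−0.073·log₂(0.073) = 0.2756
−0.337·log₂(0.337) = 0.5288
Sum ≈ 1.8119 → 1.812 bits.

1.812 bits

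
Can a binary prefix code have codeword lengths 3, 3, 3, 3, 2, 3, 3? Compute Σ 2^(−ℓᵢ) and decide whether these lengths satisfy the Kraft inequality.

With common denominator 2^3 = 8: Σ 2^(−ℓᵢ) = 1/8 + 1/8 + 1/8 + 1/8 + 2/8 + 1/8 + 1/8 = 8/8 = 1.
Kraft's inequality requires Σ ≤ 1; here Σ = 1 ≤ 1, so such a prefix code exists.

1; yes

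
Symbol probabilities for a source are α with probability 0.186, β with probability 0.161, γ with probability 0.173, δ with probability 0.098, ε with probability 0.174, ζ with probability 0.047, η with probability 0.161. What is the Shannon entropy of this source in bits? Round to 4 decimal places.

2.7124 bits

H = −Σ pᵢ log₂ pᵢ.
−0.186·log₂(0.186) = 0.4514
−0.161·log₂(0.161) = 0.4242
−0.173·log₂(0.173) = 0.4379
−0.098·log₂(0.098) = 0.3284
−0.174·log₂(0.174) = 0.4390
−0.047·log₂(0.047) = 0.2073
−0.161·log₂(0.161) = 0.4242
Sum ≈ 2.7124 → 2.7124 bits.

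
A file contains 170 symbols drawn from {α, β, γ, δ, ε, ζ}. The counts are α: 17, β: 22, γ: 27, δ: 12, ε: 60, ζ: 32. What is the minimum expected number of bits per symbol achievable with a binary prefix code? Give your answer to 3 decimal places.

2.459 bits/symbol

Probabilities are the counts divided by 170.
Repeatedly combine the two least-probable nodes; the expected code length is the sum of the merged weights.
merge 6/85 + 1/10 → 29/170
merge 11/85 + 27/170 → 49/170
merge 29/170 + 16/85 → 61/170
merge 49/170 + 6/17 → 109/170
merge 61/170 + 109/170 → 1
L = 29/170 + 49/170 + 61/170 + 109/170 + 1 = 209/85 ≈ 2.459 bits/symbol.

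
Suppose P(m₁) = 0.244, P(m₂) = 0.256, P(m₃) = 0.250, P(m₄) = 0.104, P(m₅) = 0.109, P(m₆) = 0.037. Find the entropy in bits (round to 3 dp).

2.364 bits

H = −Σ pᵢ log₂ pᵢ.
−0.244·log₂(0.244) = 0.4966
−0.256·log₂(0.256) = 0.5032
−0.250·log₂(0.250) = 0.5000
−0.104·log₂(0.104) = 0.3396
−0.109·log₂(0.109) = 0.3485
−0.037·log₂(0.037) = 0.1760
Sum ≈ 2.3639 → 2.364 bits.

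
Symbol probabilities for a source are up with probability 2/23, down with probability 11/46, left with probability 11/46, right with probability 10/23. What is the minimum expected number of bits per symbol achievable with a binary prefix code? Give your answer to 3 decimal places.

Repeatedly combine the two least-probable nodes; the expected code length is the sum of the merged weights.
merge 2/23 + 11/46 → 15/46
merge 11/46 + 15/46 → 13/23
merge 10/23 + 13/23 → 1
L = 15/46 + 13/23 + 1 = 87/46 ≈ 1.891 bits/symbol.

1.891 bits/symbol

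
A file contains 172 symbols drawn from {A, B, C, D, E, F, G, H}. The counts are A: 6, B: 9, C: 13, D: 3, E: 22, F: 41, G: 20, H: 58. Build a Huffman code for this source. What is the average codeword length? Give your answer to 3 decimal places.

Probabilities are the counts divided by 172.
Repeatedly combine the two least-probable nodes; the expected code length is the sum of the merged weights.
merge 3/172 + 3/86 → 9/172
merge 9/172 + 9/172 → 9/86
merge 13/172 + 9/86 → 31/172
merge 5/43 + 11/86 → 21/86
merge 31/172 + 41/172 → 18/43
merge 21/86 + 29/86 → 25/43
merge 18/43 + 25/43 → 1
L = 9/172 + 9/86 + 31/172 + 21/86 + 18/43 + 25/43 + 1 = 111/43 ≈ 2.581 bits/symbol.

2.581 bits/symbol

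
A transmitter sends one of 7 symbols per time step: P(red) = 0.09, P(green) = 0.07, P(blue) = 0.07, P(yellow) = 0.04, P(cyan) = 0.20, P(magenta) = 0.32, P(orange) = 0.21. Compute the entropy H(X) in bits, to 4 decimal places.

H = −Σ pᵢ log₂ pᵢ.
−0.09·log₂(0.09) = 0.3127
−0.07·log₂(0.07) = 0.2686
−0.07·log₂(0.07) = 0.2686
−0.04·log₂(0.04) = 0.1858
−0.20·log₂(0.20) = 0.4644
−0.32·log₂(0.32) = 0.5260
−0.21·log₂(0.21) = 0.4728
Sum ≈ 2.4988 → 2.4988 bits.

2.4988 bits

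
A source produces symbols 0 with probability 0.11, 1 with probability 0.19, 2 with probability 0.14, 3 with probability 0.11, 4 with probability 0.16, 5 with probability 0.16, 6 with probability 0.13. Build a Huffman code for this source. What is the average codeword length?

2.81 bits/symbol

Repeatedly combine the two least-probable nodes; the expected code length is the sum of the merged weights.
merge 11/100 + 11/100 → 11/50
merge 13/100 + 7/50 → 27/100
merge 4/25 + 4/25 → 8/25
merge 19/100 + 11/50 → 41/100
merge 27/100 + 8/25 → 59/100
merge 41/100 + 59/100 → 1
L = 11/50 + 27/100 + 8/25 + 41/100 + 59/100 + 1 = 281/100 = 2.81 bits/symbol.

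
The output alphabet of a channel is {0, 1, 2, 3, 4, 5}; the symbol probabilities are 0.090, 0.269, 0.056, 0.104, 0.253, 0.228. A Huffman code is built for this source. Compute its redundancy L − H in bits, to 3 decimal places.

Entropy H = −Σ p log₂ p ≈ 2.3826 bits.
Huffman merges: 7/125+9/100→73/500; 13/125+73/500→1/4; 57/250+1/4→239/500; 253/1000+269/1000→261/500; 239/500+261/500→1. L = 599/250 ≈ 2.3960.
L − H = 2.3960 − 2.3826 = 0.013 bits.

0.013 bits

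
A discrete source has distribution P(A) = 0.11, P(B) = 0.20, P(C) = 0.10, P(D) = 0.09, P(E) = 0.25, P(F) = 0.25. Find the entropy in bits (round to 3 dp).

H = −Σ pᵢ log₂ pᵢ.
−0.11·log₂(0.11) = 0.3503
−0.20·log₂(0.20) = 0.4644
−0.10·log₂(0.10) = 0.3322
−0.09·log₂(0.09) = 0.3127
−0.25·log₂(0.25) = 0.5000
−0.25·log₂(0.25) = 0.5000
Sum ≈ 2.4595 → 2.460 bits.

2.460 bits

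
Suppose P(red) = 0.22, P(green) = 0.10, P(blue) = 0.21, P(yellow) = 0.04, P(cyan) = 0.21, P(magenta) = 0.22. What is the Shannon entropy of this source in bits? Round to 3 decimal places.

H = −Σ pᵢ log₂ pᵢ.
−0.22·log₂(0.22) = 0.4806
−0.10·log₂(0.10) = 0.3322
−0.21·log₂(0.21) = 0.4728
−0.04·log₂(0.04) = 0.1858
−0.21·log₂(0.21) = 0.4728
−0.22·log₂(0.22) = 0.4806
Sum ≈ 2.4247 → 2.425 bits.

2.425 bits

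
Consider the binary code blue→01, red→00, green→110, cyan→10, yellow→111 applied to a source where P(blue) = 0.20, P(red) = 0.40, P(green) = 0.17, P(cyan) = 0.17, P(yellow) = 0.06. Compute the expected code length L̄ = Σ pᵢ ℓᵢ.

L̄ = Σ pᵢ·ℓᵢ = 0.20·2 + 0.40·2 + 0.17·3 + 0.17·2 + 0.06·3 = 2.23 bits/symbol.

2.23 bits/symbol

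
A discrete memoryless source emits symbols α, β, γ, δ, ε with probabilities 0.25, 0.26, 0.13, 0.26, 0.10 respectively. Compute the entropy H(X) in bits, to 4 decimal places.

2.2254 bits

H = −Σ pᵢ log₂ pᵢ.
−0.25·log₂(0.25) = 0.5000
−0.26·log₂(0.26) = 0.5053
−0.13·log₂(0.13) = 0.3826
−0.26·log₂(0.26) = 0.5053
−0.10·log₂(0.10) = 0.3322
Sum ≈ 2.2254 → 2.2254 bits.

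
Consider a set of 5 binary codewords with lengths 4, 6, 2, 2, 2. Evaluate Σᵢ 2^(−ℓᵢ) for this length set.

With common denominator 2^6 = 64: Σ 2^(−ℓᵢ) = 4/64 + 1/64 + 16/64 + 16/64 + 16/64 = 53/64 = 0.828125.

0.828125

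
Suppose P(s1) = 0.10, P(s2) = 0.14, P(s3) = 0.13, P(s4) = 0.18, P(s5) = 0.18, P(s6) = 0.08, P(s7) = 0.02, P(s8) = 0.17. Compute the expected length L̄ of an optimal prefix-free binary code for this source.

Repeatedly combine the two least-probable nodes; the expected code length is the sum of the merged weights.
merge 1/50 + 2/25 → 1/10
merge 1/10 + 1/10 → 1/5
merge 13/100 + 7/50 → 27/100
merge 17/100 + 9/50 → 7/20
merge 9/50 + 1/5 → 19/50
merge 27/100 + 7/20 → 31/50
merge 19/50 + 31/50 → 1
L = 1/10 + 1/5 + 27/100 + 7/20 + 19/50 + 31/50 + 1 = 73/25 = 2.92 bits/symbol.

2.92 bits/symbol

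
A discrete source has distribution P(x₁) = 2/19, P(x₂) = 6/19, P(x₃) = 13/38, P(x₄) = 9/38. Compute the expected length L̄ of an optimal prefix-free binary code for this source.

2 bits/symbol

Repeatedly combine the two least-probable nodes; the expected code length is the sum of the merged weights.
merge 2/19 + 9/38 → 13/38
merge 6/19 + 13/38 → 25/38
merge 13/38 + 25/38 → 1
L = 13/38 + 25/38 + 1 = 2 bits/symbol.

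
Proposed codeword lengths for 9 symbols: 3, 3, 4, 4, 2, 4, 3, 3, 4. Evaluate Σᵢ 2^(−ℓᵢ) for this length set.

With common denominator 2^4 = 16: Σ 2^(−ℓᵢ) = 2/16 + 2/16 + 1/16 + 1/16 + 4/16 + 1/16 + 2/16 + 2/16 + 1/16 = 16/16 = 1.

1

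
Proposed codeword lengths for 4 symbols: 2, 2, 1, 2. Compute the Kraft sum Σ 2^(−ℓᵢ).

1.25

With common denominator 2^2 = 4: Σ 2^(−ℓᵢ) = 1/4 + 1/4 + 2/4 + 1/4 = 5/4 = 1.25.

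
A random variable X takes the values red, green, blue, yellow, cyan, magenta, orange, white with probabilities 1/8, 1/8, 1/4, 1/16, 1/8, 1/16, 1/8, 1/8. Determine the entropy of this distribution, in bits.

Each probability is a power of 1/2, so log₂(1/p) is an integer.
H = Σ p·log₂(1/p) = 1/8·3 + 1/8·3 + 1/4·2 + 1/16·4 + 1/8·3 + 1/16·4 + 1/8·3 + 1/8·3 = 2.875 bits.

2.875 bits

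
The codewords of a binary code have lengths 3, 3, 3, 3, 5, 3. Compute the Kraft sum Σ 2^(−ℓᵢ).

With common denominator 2^5 = 32: Σ 2^(−ℓᵢ) = 4/32 + 4/32 + 4/32 + 4/32 + 1/32 + 4/32 = 21/32 = 0.65625.

0.65625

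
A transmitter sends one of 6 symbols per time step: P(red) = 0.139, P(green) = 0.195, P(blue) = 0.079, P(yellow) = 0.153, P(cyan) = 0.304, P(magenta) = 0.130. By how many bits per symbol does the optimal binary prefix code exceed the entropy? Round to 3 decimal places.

0.037 bits

Entropy H = −Σ p log₂ p ≈ 2.4642 bits.
Huffman merges: 79/1000+13/100→209/1000; 139/1000+153/1000→73/250; 39/200+209/1000→101/250; 73/250+38/125→149/250; 101/250+149/250→1. L = 2501/1000 ≈ 2.5010.
L − H = 2.5010 − 2.4642 = 0.037 bits.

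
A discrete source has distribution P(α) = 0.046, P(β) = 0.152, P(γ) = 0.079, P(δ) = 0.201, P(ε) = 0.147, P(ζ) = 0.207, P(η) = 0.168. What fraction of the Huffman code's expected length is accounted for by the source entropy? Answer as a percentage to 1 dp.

Entropy H = −Σ p log₂ p ≈ 2.6813 bits.
Huffman merges: 23/500+79/1000→1/8; 1/8+147/1000→34/125; 19/125+21/125→8/25; 201/1000+207/1000→51/125; 34/125+8/25→74/125; 51/125+74/125→1. L = 2717/1000 ≈ 2.7170.
Efficiency = H/L = 2.6813/2.7170 = 98.7%.

98.7%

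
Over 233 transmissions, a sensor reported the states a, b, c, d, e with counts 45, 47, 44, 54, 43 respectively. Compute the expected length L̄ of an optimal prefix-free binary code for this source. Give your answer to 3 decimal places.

2.373 bits/symbol

Probabilities are the counts divided by 233.
Repeatedly combine the two least-probable nodes; the expected code length is the sum of the merged weights.
merge 43/233 + 44/233 → 87/233
merge 45/233 + 47/233 → 92/233
merge 54/233 + 87/233 → 141/233
merge 92/233 + 141/233 → 1
L = 87/233 + 92/233 + 141/233 + 1 = 553/233 ≈ 2.373 bits/symbol.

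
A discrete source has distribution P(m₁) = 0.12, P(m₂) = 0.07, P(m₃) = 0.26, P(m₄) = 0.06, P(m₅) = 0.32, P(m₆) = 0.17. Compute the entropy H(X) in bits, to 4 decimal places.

2.3451 bits

H = −Σ pᵢ log₂ pᵢ.
−0.12·log₂(0.12) = 0.3671
−0.07·log₂(0.07) = 0.2686
−0.26·log₂(0.26) = 0.5053
−0.06·log₂(0.06) = 0.2435
−0.32·log₂(0.32) = 0.5260
−0.17·log₂(0.17) = 0.4346
Sum ≈ 2.3451 → 2.3451 bits.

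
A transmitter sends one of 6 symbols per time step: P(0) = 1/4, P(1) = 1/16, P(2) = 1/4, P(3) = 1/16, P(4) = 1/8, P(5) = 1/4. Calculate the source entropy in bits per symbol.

Each probability is a power of 1/2, so log₂(1/p) is an integer.
H = Σ p·log₂(1/p) = 1/4·2 + 1/16·4 + 1/4·2 + 1/16·4 + 1/8·3 + 1/4·2 = 2.375 bits.

2.375 bits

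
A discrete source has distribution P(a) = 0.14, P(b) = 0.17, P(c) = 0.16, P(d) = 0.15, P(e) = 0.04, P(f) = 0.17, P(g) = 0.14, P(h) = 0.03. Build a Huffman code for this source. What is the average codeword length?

Repeatedly combine the two least-probable nodes; the expected code length is the sum of the merged weights.
merge 3/100 + 1/25 → 7/100
merge 7/100 + 7/50 → 21/100
merge 7/50 + 3/20 → 29/100
merge 4/25 + 17/100 → 33/100
merge 17/100 + 21/100 → 19/50
merge 29/100 + 33/100 → 31/50
merge 19/50 + 31/50 → 1
L = 7/100 + 21/100 + 29/100 + 33/100 + 19/50 + 31/50 + 1 = 29/10 = 2.9 bits/symbol.

2.9 bits/symbol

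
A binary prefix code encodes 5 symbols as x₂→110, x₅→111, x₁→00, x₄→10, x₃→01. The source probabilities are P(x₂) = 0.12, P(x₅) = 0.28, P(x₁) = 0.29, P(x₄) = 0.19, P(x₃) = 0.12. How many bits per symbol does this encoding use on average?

L̄ = Σ pᵢ·ℓᵢ = 0.12·3 + 0.28·3 + 0.29·2 + 0.19·2 + 0.12·2 = 2.4 bits/symbol.

2.4 bits/symbol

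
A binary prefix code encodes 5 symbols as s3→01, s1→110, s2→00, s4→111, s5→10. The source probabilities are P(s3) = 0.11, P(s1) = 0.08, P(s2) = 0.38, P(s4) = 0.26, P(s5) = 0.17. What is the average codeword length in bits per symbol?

L̄ = Σ pᵢ·ℓᵢ = 0.11·2 + 0.08·3 + 0.38·2 + 0.26·3 + 0.17·2 = 2.34 bits/symbol.

2.34 bits/symbol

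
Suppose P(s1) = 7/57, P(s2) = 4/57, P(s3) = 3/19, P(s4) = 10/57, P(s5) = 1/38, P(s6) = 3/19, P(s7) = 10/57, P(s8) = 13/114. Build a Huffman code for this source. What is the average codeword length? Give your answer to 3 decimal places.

Repeatedly combine the two least-probable nodes; the expected code length is the sum of the merged weights.
merge 1/38 + 4/57 → 11/114
merge 11/114 + 13/114 → 4/19
merge 7/57 + 3/19 → 16/57
merge 3/19 + 10/57 → 1/3
merge 10/57 + 4/19 → 22/57
merge 16/57 + 1/3 → 35/57
merge 22/57 + 35/57 → 1
L = 11/114 + 4/19 + 16/57 + 1/3 + 22/57 + 35/57 + 1 = 111/38 ≈ 2.921 bits/symbol.

2.921 bits/symbol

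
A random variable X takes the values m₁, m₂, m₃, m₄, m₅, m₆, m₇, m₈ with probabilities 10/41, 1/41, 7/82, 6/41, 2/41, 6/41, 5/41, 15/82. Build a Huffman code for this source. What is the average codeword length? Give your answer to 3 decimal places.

Repeatedly combine the two least-probable nodes; the expected code length is the sum of the merged weights.
merge 1/41 + 2/41 → 3/41
merge 3/41 + 7/82 → 13/82
merge 5/41 + 6/41 → 11/41
merge 6/41 + 13/82 → 25/82
merge 15/82 + 10/41 → 35/82
merge 11/41 + 25/82 → 47/82
merge 35/82 + 47/82 → 1
L = 3/41 + 13/82 + 11/41 + 25/82 + 35/82 + 47/82 + 1 = 115/41 ≈ 2.805 bits/symbol.

2.805 bits/symbol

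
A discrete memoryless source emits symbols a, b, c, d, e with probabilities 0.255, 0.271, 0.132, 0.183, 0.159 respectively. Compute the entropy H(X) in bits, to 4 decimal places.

H = −Σ pᵢ log₂ pᵢ.
−0.255·log₂(0.255) = 0.5027
−0.271·log₂(0.271) = 0.5105
−0.132·log₂(0.132) = 0.3856
−0.183·log₂(0.183) = 0.4484
−0.159·log₂(0.159) = 0.4218
Sum ≈ 2.2690 → 2.2690 bits.

2.2690 bits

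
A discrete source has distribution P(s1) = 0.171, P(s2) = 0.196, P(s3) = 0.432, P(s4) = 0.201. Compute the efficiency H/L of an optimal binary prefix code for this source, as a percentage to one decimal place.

Entropy H = −Σ p log₂ p ≈ 1.8849 bits.
Huffman merges: 171/1000+49/250→367/1000; 201/1000+367/1000→71/125; 54/125+71/125→1. L = 387/200 ≈ 1.9350.
Efficiency = H/L = 1.8849/1.9350 = 97.4%.

97.4%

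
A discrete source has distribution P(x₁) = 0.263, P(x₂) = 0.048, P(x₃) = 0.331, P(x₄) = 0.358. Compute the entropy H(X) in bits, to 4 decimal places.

1.7756 bits

H = −Σ pᵢ log₂ pᵢ.
−0.263·log₂(0.263) = 0.5068
−0.048·log₂(0.048) = 0.2103
−0.331·log₂(0.331) = 0.5280
−0.358·log₂(0.358) = 0.5305
Sum ≈ 1.7756 → 1.7756 bits.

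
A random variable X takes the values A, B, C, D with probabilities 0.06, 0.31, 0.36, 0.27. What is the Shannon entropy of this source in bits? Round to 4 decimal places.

1.8080 bits

H = −Σ pᵢ log₂ pᵢ.
−0.06·log₂(0.06) = 0.2435
−0.31·log₂(0.31) = 0.5238
−0.36·log₂(0.36) = 0.5306
−0.27·log₂(0.27) = 0.5100
Sum ≈ 1.8080 → 1.8080 bits.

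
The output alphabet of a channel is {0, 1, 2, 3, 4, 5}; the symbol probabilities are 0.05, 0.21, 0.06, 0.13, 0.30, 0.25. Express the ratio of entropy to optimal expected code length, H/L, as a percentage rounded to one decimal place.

Entropy H = −Σ p log₂ p ≈ 2.3362 bits.
Huffman merges: 1/20+3/50→11/100; 11/100+13/100→6/25; 21/100+6/25→9/20; 1/4+3/10→11/20; 9/20+11/20→1. L = 47/20 ≈ 2.3500.
Efficiency = H/L = 2.3362/2.3500 = 99.4%.

99.4%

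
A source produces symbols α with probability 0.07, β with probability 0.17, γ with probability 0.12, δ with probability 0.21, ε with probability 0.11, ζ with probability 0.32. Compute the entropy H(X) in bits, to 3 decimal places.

H = −Σ pᵢ log₂ pᵢ.
−0.07·log₂(0.07) = 0.2686
−0.17·log₂(0.17) = 0.4346
−0.12·log₂(0.12) = 0.3671
−0.21·log₂(0.21) = 0.4728
−0.11·log₂(0.11) = 0.3503
−0.32·log₂(0.32) = 0.5260
Sum ≈ 2.4194 → 2.419 bits.

2.419 bits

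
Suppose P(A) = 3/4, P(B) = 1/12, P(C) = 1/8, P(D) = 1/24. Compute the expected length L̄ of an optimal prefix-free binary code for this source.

Repeatedly combine the two least-probable nodes; the expected code length is the sum of the merged weights.
merge 1/24 + 1/12 → 1/8
merge 1/8 + 1/8 → 1/4
merge 1/4 + 3/4 → 1
L = 1/8 + 1/4 + 1 = 11/8 = 1.375 bits/symbol.

1.375 bits/symbol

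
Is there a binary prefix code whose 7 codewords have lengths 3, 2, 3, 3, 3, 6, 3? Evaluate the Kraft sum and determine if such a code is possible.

0.890625; yes

With common denominator 2^6 = 64: Σ 2^(−ℓᵢ) = 8/64 + 16/64 + 8/64 + 8/64 + 8/64 + 1/64 + 8/64 = 57/64 = 0.890625.
Kraft's inequality requires Σ ≤ 1; here Σ = 0.890625 ≤ 1, so such a prefix code exists.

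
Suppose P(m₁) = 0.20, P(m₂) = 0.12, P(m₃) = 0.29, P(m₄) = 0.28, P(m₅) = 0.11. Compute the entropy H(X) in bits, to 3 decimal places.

H = −Σ pᵢ log₂ pᵢ.
−0.20·log₂(0.20) = 0.4644
−0.12·log₂(0.12) = 0.3671
−0.29·log₂(0.29) = 0.5179
−0.28·log₂(0.28) = 0.5142
−0.11·log₂(0.11) = 0.3503
Sum ≈ 2.2139 → 2.214 bits.

2.214 bits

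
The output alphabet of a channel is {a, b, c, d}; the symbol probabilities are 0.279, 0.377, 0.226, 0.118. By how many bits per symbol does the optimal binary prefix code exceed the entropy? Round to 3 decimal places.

0.074 bits

Entropy H = −Σ p log₂ p ≈ 1.8931 bits.
Huffman merges: 59/500+113/500→43/125; 279/1000+43/125→623/1000; 377/1000+623/1000→1. L = 1967/1000 ≈ 1.9670.
L − H = 1.9670 − 1.8931 = 0.074 bits.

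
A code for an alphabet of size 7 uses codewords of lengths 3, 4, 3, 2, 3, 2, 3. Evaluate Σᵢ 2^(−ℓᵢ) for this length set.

With common denominator 2^4 = 16: Σ 2^(−ℓᵢ) = 2/16 + 1/16 + 2/16 + 4/16 + 2/16 + 4/16 + 2/16 = 17/16 = 1.0625.

1.0625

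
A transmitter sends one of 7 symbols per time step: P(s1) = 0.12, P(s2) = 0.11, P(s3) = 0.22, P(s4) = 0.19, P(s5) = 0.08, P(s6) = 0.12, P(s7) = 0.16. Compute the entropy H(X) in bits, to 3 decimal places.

2.735 bits

H = −Σ pᵢ log₂ pᵢ.
−0.12·log₂(0.12) = 0.3671
−0.11·log₂(0.11) = 0.3503
−0.22·log₂(0.22) = 0.4806
−0.19·log₂(0.19) = 0.4552
−0.08·log₂(0.08) = 0.2915
−0.12·log₂(0.12) = 0.3671
−0.16·log₂(0.16) = 0.4230
Sum ≈ 2.7347 → 2.735 bits.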